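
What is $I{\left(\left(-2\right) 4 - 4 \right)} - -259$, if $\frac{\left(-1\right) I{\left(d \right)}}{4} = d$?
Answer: $307$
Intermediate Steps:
$I{\left(d \right)} = - 4 d$
$I{\left(\left(-2\right) 4 - 4 \right)} - -259 = - 4 \left(\left(-2\right) 4 - 4\right) - -259 = - 4 \left(-8 - 4\right) + 259 = \left(-4\right) \left(-12\right) + 259 = 48 + 259 = 307$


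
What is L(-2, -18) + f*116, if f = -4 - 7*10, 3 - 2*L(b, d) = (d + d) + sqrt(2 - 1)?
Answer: -8565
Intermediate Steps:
L(b, d) = 1 - d (L(b, d) = 3/2 - ((d + d) + sqrt(2 - 1))/2 = 3/2 - (2*d + sqrt(1))/2 = 3/2 - (2*d + 1)/2 = 3/2 - (1 + 2*d)/2 = 3/2 + (-1/2 - d) = 1 - d)
f = -74 (f = -4 - 70 = -74)
L(-2, -18) + f*116 = (1 - 1*(-18)) - 74*116 = (1 + 18) - 8584 = 19 - 8584 = -8565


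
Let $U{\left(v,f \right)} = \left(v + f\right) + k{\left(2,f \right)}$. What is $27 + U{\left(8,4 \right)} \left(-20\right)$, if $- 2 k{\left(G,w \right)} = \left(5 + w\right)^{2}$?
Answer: $597$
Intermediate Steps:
$k{\left(G,w \right)} = - \frac{\left(5 + w\right)^{2}}{2}$
$U{\left(v,f \right)} = f + v - \frac{\left(5 + f\right)^{2}}{2}$ ($U{\left(v,f \right)} = \left(v + f\right) - \frac{\left(5 + f\right)^{2}}{2} = \left(f + v\right) - \frac{\left(5 + f\right)^{2}}{2} = f + v - \frac{\left(5 + f\right)^{2}}{2}$)
$27 + U{\left(8,4 \right)} \left(-20\right) = 27 + \left(4 + 8 - \frac{\left(5 + 4\right)^{2}}{2}\right) \left(-20\right) = 27 + \left(4 + 8 - \frac{9^{2}}{2}\right) \left(-20\right) = 27 + \left(4 + 8 - \frac{81}{2}\right) \left(-20\right) = 27 - -570 = 27 + 570 = 597$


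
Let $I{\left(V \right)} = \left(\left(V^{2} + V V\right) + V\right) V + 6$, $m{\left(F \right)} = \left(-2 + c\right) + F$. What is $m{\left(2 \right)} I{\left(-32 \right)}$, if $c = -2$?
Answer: $129012$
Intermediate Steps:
$m{\left(F \right)} = -4 + F$ ($m{\left(F \right)} = \left(-2 - 2\right) + F = -4 + F$)
$I{\left(V \right)} = 6 + V \left(V + 2 V^{2}\right)$ ($I{\left(V \right)} = \left(\left(V^{2} + V^{2}\right) + V\right) V + 6 = \left(2 V^{2} + V\right) V + 6 = \left(V + 2 V^{2}\right) V + 6 = V \left(V + 2 V^{2}\right) + 6 = 6 + V \left(V + 2 V^{2}\right)$)
$m{\left(2 \right)} I{\left(-32 \right)} = \left(-4 + 2\right) \left(6 + \left(-32\right)^{2} + 2 \left(-32\right)^{3}\right) = - 2 \left(6 + 1024 + 2 \left(-32768\right)\right) = - 2 \left(6 + 1024 - 65536\right) = \left(-2\right) \left(-64506\right) = 129012$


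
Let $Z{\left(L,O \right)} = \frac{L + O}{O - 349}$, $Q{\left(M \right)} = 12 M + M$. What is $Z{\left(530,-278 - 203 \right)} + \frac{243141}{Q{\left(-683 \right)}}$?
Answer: $- \frac{202242101}{7369570} \approx -27.443$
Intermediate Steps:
$Q{\left(M \right)} = 13 M$
$Z{\left(L,O \right)} = \frac{L + O}{-349 + O}$
$Z{\left(530,-278 - 203 \right)} + \frac{243141}{Q{\left(-683 \right)}} = \frac{530 - 481}{-349 - 481} + \frac{243141}{13 \left(-683\right)} = \frac{530 - 481}{-349 - 481} + \frac{243141}{-8879} = \frac{530 - 481}{-349 - 481} + 243141 \left(- \frac{1}{8879}\right) = \frac{1}{-830} \cdot 49 - \frac{243141}{8879} = \left(- \frac{1}{830}\right) 49 - \frac{243141}{8879} = - \frac{49}{830} - \frac{243141}{8879} = - \frac{202242101}{7369570}$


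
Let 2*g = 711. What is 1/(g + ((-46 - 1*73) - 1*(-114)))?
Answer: 2/701 ≈ 0.0028531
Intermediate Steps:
g = 711/2 (g = (1/2)*711 = 711/2 ≈ 355.50)
1/(g + ((-46 - 1*73) - 1*(-114))) = 1/(711/2 + ((-46 - 1*73) - 1*(-114))) = 1/(711/2 + ((-46 - 73) + 114)) = 1/(711/2 + (-119 + 114)) = 1/(711/2 - 5) = 1/(701/2) = 2/701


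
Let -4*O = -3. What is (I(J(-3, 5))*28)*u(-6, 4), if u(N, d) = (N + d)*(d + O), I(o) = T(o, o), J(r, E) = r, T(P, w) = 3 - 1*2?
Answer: -266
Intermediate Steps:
O = 3/4 (O = -1/4*(-3) = 3/4 ≈ 0.75000)
T(P, w) = 1 (T(P, w) = 3 - 2 = 1)
I(o) = 1
u(N, d) = (3/4 + d)*(N + d) (u(N, d) = (N + d)*(d + 3/4) = (N + d)*(3/4 + d) = (3/4 + d)*(N + d))
(I(J(-3, 5))*28)*u(-6, 4) = (1*28)*(4**2 + (3/4)*(-6) + (3/4)*4 - 6*4) = 28*(16 - 9/2 + 3 - 24) = 28*(-19/2) = -266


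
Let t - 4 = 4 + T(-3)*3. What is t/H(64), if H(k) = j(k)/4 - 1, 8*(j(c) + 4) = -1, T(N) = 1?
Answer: -352/65 ≈ -5.4154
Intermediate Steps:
j(c) = -33/8 (j(c) = -4 + (⅛)*(-1) = -4 - ⅛ = -33/8)
H(k) = -65/32 (H(k) = -33/8/4 - 1 = (¼)*(-33/8) - 1 = -33/32 - 1 = -65/32)
t = 11 (t = 4 + (4 + 1*3) = 4 + (4 + 3) = 4 + 7 = 11)
t/H(64) = 11/(-65/32) = 11*(-32/65) = -352/65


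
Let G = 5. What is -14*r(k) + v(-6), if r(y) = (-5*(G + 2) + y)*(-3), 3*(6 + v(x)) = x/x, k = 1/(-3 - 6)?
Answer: -4441/3 ≈ -1480.3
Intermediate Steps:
k = -⅑ (k = 1/(-9) = -⅑ ≈ -0.11111)
v(x) = -17/3 (v(x) = -6 + (x/x)/3 = -6 + (⅓)*1 = -6 + ⅓ = -17/3)
r(y) = 105 - 3*y (r(y) = (-5*(5 + 2) + y)*(-3) = (-5*7 + y)*(-3) = (-35 + y)*(-3) = 105 - 3*y)
-14*r(k) + v(-6) = -14*(105 - 3*(-⅑)) - 17/3 = -14*(105 + ⅓) - 17/3 = -14*316/3 - 17/3 = -4424/3 - 17/3 = -4441/3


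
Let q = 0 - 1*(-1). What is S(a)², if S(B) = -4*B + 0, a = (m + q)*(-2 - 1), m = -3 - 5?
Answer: 7056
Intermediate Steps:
q = 1 (q = 0 + 1 = 1)
m = -8
a = 21 (a = (-8 + 1)*(-2 - 1) = -7*(-3) = 21)
S(B) = -4*B
S(a)² = (-4*21)² = (-84)² = 7056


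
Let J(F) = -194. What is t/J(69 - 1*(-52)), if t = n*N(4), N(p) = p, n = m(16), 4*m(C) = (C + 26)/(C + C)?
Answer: -21/3104 ≈ -0.0067655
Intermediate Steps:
m(C) = (26 + C)/(8*C) (m(C) = ((C + 26)/(C + C))/4 = ((26 + C)/((2*C)))/4 = ((26 + C)*(1/(2*C)))/4 = ((26 + C)/(2*C))/4 = (26 + C)/(8*C))
n = 21/64 (n = (⅛)*(26 + 16)/16 = (⅛)*(1/16)*42 = 21/64 ≈ 0.32813)
t = 21/16 (t = (21/64)*4 = 21/16 ≈ 1.3125)
t/J(69 - 1*(-52)) = (21/16)/(-194) = (21/16)*(-1/194) = -21/3104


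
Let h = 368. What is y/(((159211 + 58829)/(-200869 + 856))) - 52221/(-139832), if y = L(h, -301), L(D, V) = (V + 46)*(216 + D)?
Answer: 34708653195213/254074744 ≈ 1.3661e+5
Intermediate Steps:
L(D, V) = (46 + V)*(216 + D)
y = -148920 (y = 9936 + 46*368 + 216*(-301) + 368*(-301) = 9936 + 16928 - 65016 - 110768 = -148920)
y/(((159211 + 58829)/(-200869 + 856))) - 52221/(-139832) = -148920*(-200869 + 856)/(159211 + 58829) - 52221/(-139832) = -148920/(218040/(-200013)) - 52221*(-1/139832) = -148920/(218040*(-1/200013)) + 52221/139832 = -148920/(-72680/66671) + 52221/139832 = -148920*(-66671/72680) + 52221/139832 = 248216133/1817 + 52221/139832 = 34708653195213/254074744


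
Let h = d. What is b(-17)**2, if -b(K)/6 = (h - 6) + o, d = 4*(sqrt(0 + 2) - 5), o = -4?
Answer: 33552 - 8640*sqrt(2) ≈ 21333.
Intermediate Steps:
d = -20 + 4*sqrt(2) (d = 4*(sqrt(2) - 5) = 4*(-5 + sqrt(2)) = -20 + 4*sqrt(2) ≈ -14.343)
h = -20 + 4*sqrt(2) ≈ -14.343
b(K) = 180 - 24*sqrt(2) (b(K) = -6*(((-20 + 4*sqrt(2)) - 6) - 4) = -6*((-26 + 4*sqrt(2)) - 4) = -6*(-30 + 4*sqrt(2)) = 180 - 24*sqrt(2))
b(-17)**2 = (180 - 24*sqrt(2))**2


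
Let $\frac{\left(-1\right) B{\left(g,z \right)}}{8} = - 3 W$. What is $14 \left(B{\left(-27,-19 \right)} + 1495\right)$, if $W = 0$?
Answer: $20930$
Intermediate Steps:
$B{\left(g,z \right)} = 0$ ($B{\left(g,z \right)} = - 8 \left(\left(-3\right) 0\right) = \left(-8\right) 0 = 0$)
$14 \left(B{\left(-27,-19 \right)} + 1495\right) = 14 \left(0 + 1495\right) = 14 \cdot 1495 = 20930$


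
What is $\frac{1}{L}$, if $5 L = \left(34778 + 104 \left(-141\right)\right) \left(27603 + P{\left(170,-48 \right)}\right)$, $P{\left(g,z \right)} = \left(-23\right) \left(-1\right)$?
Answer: $\frac{5}{555669364} \approx 8.9982 \cdot 10^{-9}$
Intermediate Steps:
$P{\left(g,z \right)} = 23$
$L = \frac{555669364}{5}$ ($L = \frac{\left(34778 + 104 \left(-141\right)\right) \left(27603 + 23\right)}{5} = \frac{\left(34778 - 14664\right) 27626}{5} = \frac{20114 \cdot 27626}{5} = \frac{1}{5} \cdot 555669364 = \frac{555669364}{5} \approx 1.1113 \cdot 10^{8}$)
$\frac{1}{L} = \frac{1}{\frac{555669364}{5}} = \frac{5}{555669364}$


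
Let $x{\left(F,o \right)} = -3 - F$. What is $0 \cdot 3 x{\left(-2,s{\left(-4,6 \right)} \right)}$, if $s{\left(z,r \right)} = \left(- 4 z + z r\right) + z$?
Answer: $0$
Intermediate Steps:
$s{\left(z,r \right)} = - 3 z + r z$ ($s{\left(z,r \right)} = \left(- 4 z + r z\right) + z = - 3 z + r z$)
$0 \cdot 3 x{\left(-2,s{\left(-4,6 \right)} \right)} = 0 \cdot 3 \left(-3 - -2\right) = 0 \left(-3 + 2\right) = 0 \left(-1\right) = 0$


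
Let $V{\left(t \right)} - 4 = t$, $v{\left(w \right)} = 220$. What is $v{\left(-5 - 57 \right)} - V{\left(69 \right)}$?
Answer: $147$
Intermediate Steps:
$V{\left(t \right)} = 4 + t$
$v{\left(-5 - 57 \right)} - V{\left(69 \right)} = 220 - \left(4 + 69\right) = 220 - 73 = 147$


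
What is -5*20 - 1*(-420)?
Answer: 320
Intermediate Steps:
-5*20 - 1*(-420) = -100 + 420 = 320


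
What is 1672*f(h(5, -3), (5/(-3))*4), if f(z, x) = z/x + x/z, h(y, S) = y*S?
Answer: 40546/9 ≈ 4505.1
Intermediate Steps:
h(y, S) = S*y
f(z, x) = x/z + z/x
1672*f(h(5, -3), (5/(-3))*4) = 1672*(((5/(-3))*4)/((-3*5)) + (-3*5)/(((5/(-3))*4))) = 1672*(((5*(-⅓))*4)/(-15) - 15/((5*(-⅓))*4)) = 1672*(-5/3*4*(-1/15) - 15/((-5/3*4))) = 1672*(-20/3*(-1/15) - 15/(-20/3)) = 1672*(4/9 - 15*(-3/20)) = 1672*(4/9 + 9/4) = 1672*(97/36) = 40546/9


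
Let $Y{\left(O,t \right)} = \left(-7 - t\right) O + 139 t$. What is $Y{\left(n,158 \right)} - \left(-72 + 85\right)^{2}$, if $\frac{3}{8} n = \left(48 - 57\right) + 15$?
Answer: $19153$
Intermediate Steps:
$n = 16$ ($n = \frac{8 \left(\left(48 - 57\right) + 15\right)}{3} = \frac{8 \left(-9 + 15\right)}{3} = \frac{8}{3} \cdot 6 = 16$)
$Y{\left(O,t \right)} = 139 t + O \left(-7 - t\right)$ ($Y{\left(O,t \right)} = O \left(-7 - t\right) + 139 t = 139 t + O \left(-7 - t\right)$)
$Y{\left(n,158 \right)} - \left(-72 + 85\right)^{2} = \left(\left(-7\right) 16 + 139 \cdot 158 - 16 \cdot 158\right) - \left(-72 + 85\right)^{2} = \left(-112 + 21962 - 2528\right) - 13^{2} = 19322 - 169 = 19153$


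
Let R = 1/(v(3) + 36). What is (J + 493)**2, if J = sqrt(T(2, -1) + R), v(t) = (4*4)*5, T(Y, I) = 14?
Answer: 28195309/116 + 85*sqrt(1885) ≈ 2.4675e+5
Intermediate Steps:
v(t) = 80 (v(t) = 16*5 = 80)
R = 1/116 (R = 1/(80 + 36) = 1/116 ≈ 0.0086207)
J = 5*sqrt(1885)/58 (J = sqrt(14 + 1/116) = sqrt(1625/116) = 5*sqrt(1885)/58 ≈ 3.7428)
(J + 493)**2 = (5*sqrt(1885)/58 + 493)**2 = (493 + 5*sqrt(1885)/58)**2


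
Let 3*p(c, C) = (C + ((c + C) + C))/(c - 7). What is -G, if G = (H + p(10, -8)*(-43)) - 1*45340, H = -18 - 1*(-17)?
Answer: 407467/9 ≈ 45274.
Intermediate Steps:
p(c, C) = (c + 3*C)/(3*(-7 + c)) (p(c, C) = ((C + ((c + C) + C))/(c - 7))/3 = ((C + ((C + c) + C))/(-7 + c))/3 = ((C + (c + 2*C))/(-7 + c))/3 = ((c + 3*C)/(-7 + c))/3 = (c + 3*C)/(3*(-7 + c)))
H = -1 (H = -18 + 17 = -1)
G = -407467/9 (G = (-1 + ((-8 + (⅓)*10)/(-7 + 10))*(-43)) - 1*45340 = (-1 + ((-8 + 10/3)/3)*(-43)) - 45340 = (-1 + ((⅓)*(-14/3))*(-43)) - 45340 = (-1 - 14/9*(-43)) - 45340 = (-1 + 602/9) - 45340 = 593/9 - 45340 = -407467/9 ≈ -45274.)
-G = -1*(-407467/9) = 407467/9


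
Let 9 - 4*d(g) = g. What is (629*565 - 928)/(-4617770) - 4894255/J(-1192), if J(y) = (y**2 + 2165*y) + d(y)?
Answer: 88758181748609/21417508179510 ≈ 4.1442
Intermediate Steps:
d(g) = 9/4 - g/4
J(y) = 9/4 + y**2 + 8659*y/4 (J(y) = (y**2 + 2165*y) + (9/4 - y/4) = 9/4 + y**2 + 8659*y/4)
(629*565 - 928)/(-4617770) - 4894255/J(-1192) = (629*565 - 928)/(-4617770) - 4894255/(9/4 + (-1192)**2 + (8659/4)*(-1192)) = (355385 - 928)*(-1/4617770) - 4894255/(9/4 + 1420864 - 2580382) = 354457*(-1/4617770) - 4894255/(-4638063/4) = -354457/4617770 - 4894255*(-4/4638063) = -354457/4617770 + 19577020/4638063 = 88758181748609/21417508179510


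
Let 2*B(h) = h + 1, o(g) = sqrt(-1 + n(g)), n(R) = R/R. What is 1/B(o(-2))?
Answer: 2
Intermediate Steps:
n(R) = 1
o(g) = 0 (o(g) = sqrt(-1 + 1) = sqrt(0) = 0)
B(h) = 1/2 + h/2 (B(h) = (h + 1)/2 = (1 + h)/2 = 1/2 + h/2)
1/B(o(-2)) = 1/(1/2 + (1/2)*0) = 1/(1/2 + 0) = 1/(1/2) = 2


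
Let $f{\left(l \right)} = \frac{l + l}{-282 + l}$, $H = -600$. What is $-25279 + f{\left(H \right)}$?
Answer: $- \frac{3715813}{147} \approx -25278.0$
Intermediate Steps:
$f{\left(l \right)} = \frac{2 l}{-282 + l}$
$-25279 + f{\left(H \right)} = -25279 + 2 \left(-600\right) \frac{1}{-282 - 600} = -25279 + 2 \left(-600\right) \frac{1}{-882} = -25279 + 2 \left(-600\right) \left(- \frac{1}{882}\right) = -25279 + \frac{200}{147} = - \frac{3715813}{147}$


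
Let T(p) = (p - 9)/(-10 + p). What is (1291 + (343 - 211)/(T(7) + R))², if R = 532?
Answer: 1064419333849/638401 ≈ 1.6673e+6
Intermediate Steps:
T(p) = (-9 + p)/(-10 + p)
(1291 + (343 - 211)/(T(7) + R))² = (1291 + (343 - 211)/((-9 + 7)/(-10 + 7) + 532))² = (1291 + 132/(-2/(-3) + 532))² = (1291 + 132/(-⅓*(-2) + 532))² = (1291 + 132/(⅔ + 532))² = (1291 + 132/(1598/3))² = (1291 + 132*(3/1598))² = (1291 + 198/799)² = (1031707/799)² = 1064419333849/638401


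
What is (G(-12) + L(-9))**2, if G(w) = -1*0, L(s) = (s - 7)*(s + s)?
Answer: 82944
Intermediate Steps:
L(s) = 2*s*(-7 + s) (L(s) = (-7 + s)*(2*s) = 2*s*(-7 + s))
G(w) = 0
(G(-12) + L(-9))**2 = (0 + 2*(-9)*(-7 - 9))**2 = (0 + 2*(-9)*(-16))**2 = (0 + 288)**2 = 288**2 = 82944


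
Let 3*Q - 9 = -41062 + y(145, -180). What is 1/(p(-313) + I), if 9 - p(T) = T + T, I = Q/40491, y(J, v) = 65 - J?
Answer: 40491/25698074 ≈ 0.0015756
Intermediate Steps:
Q = -13711 (Q = 3 + (-41062 + (65 - 1*145))/3 = 3 + (-41062 + (65 - 145))/3 = 3 + (-41062 - 80)/3 = 3 + (⅓)*(-41142) = 3 - 13714 = -13711)
I = -13711/40491 ≈ -0.33862
p(T) = 9 - 2*T (p(T) = 9 - (T + T) = 9 - 2*T)
1/(p(-313) + I) = 1/((9 - 2*(-313)) - 13711/40491) = 1/((9 + 626) - 13711/40491) = 1/(635 - 13711/40491) = 1/(25698074/40491) = 40491/25698074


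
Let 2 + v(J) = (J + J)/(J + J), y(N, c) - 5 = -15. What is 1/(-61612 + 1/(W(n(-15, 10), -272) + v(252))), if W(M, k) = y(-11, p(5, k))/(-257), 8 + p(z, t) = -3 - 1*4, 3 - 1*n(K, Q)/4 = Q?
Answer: -247/15218421 ≈ -1.6230e-5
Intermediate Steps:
n(K, Q) = 12 - 4*Q
p(z, t) = -15 (p(z, t) = -8 + (-3 - 1*4) = -8 + (-3 - 4) = -8 - 7 = -15)
y(N, c) = -10 (y(N, c) = 5 - 15 = -10)
v(J) = -1 (v(J) = -2 + (J + J)/(J + J) = -2 + (2*J)/((2*J)) = -2 + (2*J)*(1/(2*J)) = -2 + 1 = -1)
W(M, k) = 10/257 (W(M, k) = -10/(-257) = -10*(-1/257) = 10/257)
1/(-61612 + 1/(W(n(-15, 10), -272) + v(252))) = 1/(-61612 + 1/(10/257 - 1)) = 1/(-61612 + 1/(-247/257)) = 1/(-61612 - 257/247) = 1/(-15218421/247) = -247/15218421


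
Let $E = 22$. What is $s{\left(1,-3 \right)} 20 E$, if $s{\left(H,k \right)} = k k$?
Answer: $3960$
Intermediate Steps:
$s{\left(H,k \right)} = k^{2}$
$s{\left(1,-3 \right)} 20 E = \left(-3\right)^{2} \cdot 20 \cdot 22 = 9 \cdot 20 \cdot 22 = 180 \cdot 22 = 3960$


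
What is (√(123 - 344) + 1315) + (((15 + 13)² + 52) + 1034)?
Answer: 3185 + I*√221 ≈ 3185.0 + 14.866*I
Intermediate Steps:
(√(123 - 344) + 1315) + (((15 + 13)² + 52) + 1034) = (√(-221) + 1315) + ((28² + 52) + 1034) = (I*√221 + 1315) + ((784 + 52) + 1034) = (1315 + I*√221) + (836 + 1034) = (1315 + I*√221) + 1870 = 3185 + I*√221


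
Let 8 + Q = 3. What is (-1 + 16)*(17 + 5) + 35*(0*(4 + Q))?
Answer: 330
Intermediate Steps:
Q = -5 (Q = -8 + 3 = -5)
(-1 + 16)*(17 + 5) + 35*(0*(4 + Q)) = (-1 + 16)*(17 + 5) + 35*(0*(4 - 5)) = 15*22 + 35*(0*(-1)) = 330 + 35*0 = 330 + 0 = 330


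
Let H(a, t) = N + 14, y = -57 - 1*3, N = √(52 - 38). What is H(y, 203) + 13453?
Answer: 13467 + √14 ≈ 13471.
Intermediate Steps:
N = √14 ≈ 3.7417
y = -60 (y = -57 - 3 = -60)
H(a, t) = 14 + √14 (H(a, t) = √14 + 14 = 14 + √14)
H(y, 203) + 13453 = (14 + √14) + 13453 = 13467 + √14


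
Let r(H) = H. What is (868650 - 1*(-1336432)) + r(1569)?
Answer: 2206651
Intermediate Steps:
(868650 - 1*(-1336432)) + r(1569) = (868650 - 1*(-1336432)) + 1569 = (868650 + 1336432) + 1569 = 2205082 + 1569 = 2206651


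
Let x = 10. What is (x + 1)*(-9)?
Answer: -99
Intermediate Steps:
(x + 1)*(-9) = (10 + 1)*(-9) = 11*(-9) = -99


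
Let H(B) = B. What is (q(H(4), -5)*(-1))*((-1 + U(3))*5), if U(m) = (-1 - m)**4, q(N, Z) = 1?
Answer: -1275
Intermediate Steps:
(q(H(4), -5)*(-1))*((-1 + U(3))*5) = (1*(-1))*((-1 + (1 + 3)**4)*5) = -(-1 + 4**4)*5 = -(-1 + 256)*5 = -255*5 = -1*1275 = -1275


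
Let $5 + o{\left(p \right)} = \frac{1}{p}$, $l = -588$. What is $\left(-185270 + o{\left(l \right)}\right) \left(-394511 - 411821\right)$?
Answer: $\frac{21960794912683}{147} \approx 1.4939 \cdot 10^{11}$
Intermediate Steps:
$o{\left(p \right)} = -5 + \frac{1}{p}$
$\left(-185270 + o{\left(l \right)}\right) \left(-394511 - 411821\right) = \left(-185270 - \left(5 - \frac{1}{-588}\right)\right) \left(-394511 - 411821\right) = \left(-185270 - \frac{2941}{588}\right) \left(-806332\right) = \left(- \frac{108941701}{588}\right) \left(-806332\right) = \frac{21960794912683}{147}$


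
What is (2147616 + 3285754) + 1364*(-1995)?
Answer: 2712190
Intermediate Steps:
(2147616 + 3285754) + 1364*(-1995) = 5433370 - 2721180 = 2712190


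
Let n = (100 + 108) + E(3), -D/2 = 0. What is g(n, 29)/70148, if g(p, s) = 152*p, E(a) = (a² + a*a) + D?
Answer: 452/923 ≈ 0.48971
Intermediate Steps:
D = 0 (D = -2*0 = 0)
E(a) = 2*a² (E(a) = (a² + a*a) + 0 = (a² + a²) + 0 = 2*a² + 0 = 2*a²)
n = 226 (n = (100 + 108) + 2*3² = 208 + 2*9 = 208 + 18 = 226)
g(n, 29)/70148 = (152*226)/70148 = 34352*(1/70148) = 452/923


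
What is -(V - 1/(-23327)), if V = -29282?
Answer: 683061213/23327 ≈ 29282.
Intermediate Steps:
-(V - 1/(-23327)) = -(-29282 - 1/(-23327)) = -(-29282 - 1*(-1/23327)) = -(-29282 + 1/23327) = -1*(-683061213/23327) = 683061213/23327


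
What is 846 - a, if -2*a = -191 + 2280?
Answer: 3781/2 ≈ 1890.5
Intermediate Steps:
a = -2089/2 (a = -(-191 + 2280)/2 = -½*2089 = -2089/2 ≈ -1044.5)
846 - a = 846 - 1*(-2089/2) = 846 + 2089/2 = 3781/2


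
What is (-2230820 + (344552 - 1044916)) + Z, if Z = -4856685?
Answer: -7787869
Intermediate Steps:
(-2230820 + (344552 - 1044916)) + Z = (-2230820 + (344552 - 1044916)) - 4856685 = (-2230820 - 700364) - 4856685 = -2931184 - 4856685 = -7787869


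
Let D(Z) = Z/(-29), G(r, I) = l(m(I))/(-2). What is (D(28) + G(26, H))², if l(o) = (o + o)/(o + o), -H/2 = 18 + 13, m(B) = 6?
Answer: 7225/3364 ≈ 2.1477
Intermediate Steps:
H = -62 (H = -2*(18 + 13) = -2*31 = -62)
l(o) = 1 (l(o) = (2*o)/((2*o)) = (2*o)*(1/(2*o)) = 1)
G(r, I) = -½ (G(r, I) = 1/(-2) = 1*(-½) = -½)
D(Z) = -Z/29 (D(Z) = Z*(-1/29) = -Z/29)
(D(28) + G(26, H))² = (-1/29*28 - ½)² = (-28/29 - ½)² = (-85/58)² = 7225/3364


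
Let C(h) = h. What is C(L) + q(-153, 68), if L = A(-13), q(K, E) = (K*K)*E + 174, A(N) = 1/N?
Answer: 20695817/13 ≈ 1.5920e+6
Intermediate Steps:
q(K, E) = 174 + E*K**2 (q(K, E) = K**2*E + 174 = E*K**2 + 174 = 174 + E*K**2)
L = -1/13 (L = 1/(-13) = -1/13 ≈ -0.076923)
C(L) + q(-153, 68) = -1/13 + (174 + 68*(-153)**2) = -1/13 + (174 + 68*23409) = -1/13 + (174 + 1591812) = -1/13 + 1591986 = 20695817/13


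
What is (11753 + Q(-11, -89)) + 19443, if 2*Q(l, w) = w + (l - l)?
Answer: 62303/2 ≈ 31152.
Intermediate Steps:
Q(l, w) = w/2 (Q(l, w) = (w + (l - l))/2 = (w + 0)/2 = w/2)
(11753 + Q(-11, -89)) + 19443 = (11753 + (1/2)*(-89)) + 19443 = (11753 - 89/2) + 19443 = 23417/2 + 19443 = 62303/2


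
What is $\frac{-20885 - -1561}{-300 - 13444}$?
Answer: $\frac{4831}{3436} \approx 1.406$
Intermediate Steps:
$\frac{-20885 - -1561}{-300 - 13444} = \frac{-20885 + \left(-2212 + 3773\right)}{-13744} = \left(-20885 + 1561\right) \left(- \frac{1}{13744}\right) = \left(-19324\right) \left(- \frac{1}{13744}\right) = \frac{4831}{3436}$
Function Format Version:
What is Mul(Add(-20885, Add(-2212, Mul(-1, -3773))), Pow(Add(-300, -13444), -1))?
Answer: Rational(4831, 3436) ≈ 1.4060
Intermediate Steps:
Mul(Add(-20885, Add(-2212, Mul(-1, -3773))), Pow(Add(-300, -13444), -1)) = Mul(Add(-20885, Add(-2212, 3773)), Pow(-13744, -1)) = Mul(Add(-20885, 1561), Rational(-1, 13744)) = Mul(-19324, Rational(-1, 13744)) = Rational(4831, 3436)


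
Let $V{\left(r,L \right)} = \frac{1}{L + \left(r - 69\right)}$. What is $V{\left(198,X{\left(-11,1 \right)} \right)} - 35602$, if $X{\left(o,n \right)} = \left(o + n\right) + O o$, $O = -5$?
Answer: $- \frac{6194747}{174} \approx -35602.0$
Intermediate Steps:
$X{\left(o,n \right)} = n - 4 o$ ($X{\left(o,n \right)} = \left(o + n\right) - 5 o = \left(n + o\right) - 5 o = n - 4 o$)
$V{\left(r,L \right)} = \frac{1}{-69 + L + r}$ ($V{\left(r,L \right)} = \frac{1}{L + \left(-69 + r\right)} = \frac{1}{-69 + L + r}$)
$V{\left(198,X{\left(-11,1 \right)} \right)} - 35602 = \frac{1}{-69 + \left(1 - -44\right) + 198} - 35602 = \frac{1}{-69 + \left(1 + 44\right) + 198} - 35602 = \frac{1}{-69 + 45 + 198} - 35602 = \frac{1}{174} - 35602 = - \frac{6194747}{174}$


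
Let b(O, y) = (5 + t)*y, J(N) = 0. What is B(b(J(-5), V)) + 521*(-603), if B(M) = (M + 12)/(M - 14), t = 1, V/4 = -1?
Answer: -5969091/19 ≈ -3.1416e+5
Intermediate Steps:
V = -4 (V = 4*(-1) = -4)
b(O, y) = 6*y (b(O, y) = (5 + 1)*y = 6*y)
B(M) = (12 + M)/(-14 + M)
B(b(J(-5), V)) + 521*(-603) = (12 + 6*(-4))/(-14 + 6*(-4)) + 521*(-603) = (12 - 24)/(-14 - 24) - 314163 = -12/(-38) - 314163 = -1/38*(-12) - 314163 = 6/19 - 314163 = -5969091/19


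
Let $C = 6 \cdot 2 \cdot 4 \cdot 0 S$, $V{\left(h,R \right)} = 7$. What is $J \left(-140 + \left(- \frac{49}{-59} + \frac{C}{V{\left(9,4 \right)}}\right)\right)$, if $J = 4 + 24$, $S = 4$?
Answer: $- \frac{229908}{59} \approx -3896.7$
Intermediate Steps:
$C = 0$ ($C = 6 \cdot 2 \cdot 4 \cdot 0 \cdot 4 = 6 \cdot 8 \cdot 0 \cdot 4 = 6 \cdot 0 \cdot 4 = 0 \cdot 4 = 0$)
$J = 28$
$J \left(-140 + \left(- \frac{49}{-59} + \frac{C}{V{\left(9,4 \right)}}\right)\right) = 28 \left(-140 + \left(- \frac{49}{-59} + \frac{0}{7}\right)\right) = 28 \left(-140 + \left(\left(-49\right) \left(- \frac{1}{59}\right) + 0 \cdot \frac{1}{7}\right)\right) = 28 \left(-140 + \left(\frac{49}{59} + 0\right)\right) = 28 \left(-140 + \frac{49}{59}\right) = 28 \left(- \frac{8211}{59}\right) = - \frac{229908}{59}$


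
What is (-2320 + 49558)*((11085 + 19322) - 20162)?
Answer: 483953310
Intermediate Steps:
(-2320 + 49558)*((11085 + 19322) - 20162) = 47238*(30407 - 20162) = 47238*10245 = 483953310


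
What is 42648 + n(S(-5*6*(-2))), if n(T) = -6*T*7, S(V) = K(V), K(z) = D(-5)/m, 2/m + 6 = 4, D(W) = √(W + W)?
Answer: 42648 + 42*I*√10 ≈ 42648.0 + 132.82*I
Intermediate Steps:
D(W) = √2*√W (D(W) = √(2*W) = √2*√W)
m = -1 (m = 2/(-6 + 4) = 2/(-2) = 2*(-½) = -1)
K(z) = -I*√10 (K(z) = (√2*√(-5))/(-1) = (√2*(I*√5))*(-1) = (I*√10)*(-1) = -I*√10)
S(V) = -I*√10
n(T) = -42*T
42648 + n(S(-5*6*(-2))) = 42648 - (-42)*I*√10 = 42648 + 42*I*√10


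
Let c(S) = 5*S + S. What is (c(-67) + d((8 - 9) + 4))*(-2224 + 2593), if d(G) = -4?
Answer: -149814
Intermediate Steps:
c(S) = 6*S
(c(-67) + d((8 - 9) + 4))*(-2224 + 2593) = (6*(-67) - 4)*(-2224 + 2593) = (-402 - 4)*369 = -406*369 = -149814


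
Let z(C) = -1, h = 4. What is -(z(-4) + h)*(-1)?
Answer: 3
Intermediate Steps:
-(z(-4) + h)*(-1) = -(-1 + 4)*(-1) = -3*(-1) = -1*(-3) = 3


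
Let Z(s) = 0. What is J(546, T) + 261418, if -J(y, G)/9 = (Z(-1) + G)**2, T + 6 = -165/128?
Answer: 4275238111/16384 ≈ 2.6094e+5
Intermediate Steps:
T = -933/128 (T = -6 - 165/128 = -933/128 ≈ -7.2891)
J(y, G) = -9*G**2 (J(y, G) = -9*(0 + G)**2 = -9*G**2)
J(546, T) + 261418 = -9*(-933/128)**2 + 261418 = -9*870489/16384 + 261418 = -7834401/16384 + 261418 = 4275238111/16384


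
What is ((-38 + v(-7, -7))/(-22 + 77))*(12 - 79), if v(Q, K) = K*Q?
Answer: -67/5 ≈ -13.400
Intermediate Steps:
((-38 + v(-7, -7))/(-22 + 77))*(12 - 79) = ((-38 - 7*(-7))/(-22 + 77))*(12 - 79) = ((-38 + 49)/55)*(-67) = (11*(1/55))*(-67) = (1/5)*(-67) = -67/5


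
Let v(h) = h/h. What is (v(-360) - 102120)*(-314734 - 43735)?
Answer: 36606495811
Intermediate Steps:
v(h) = 1
(v(-360) - 102120)*(-314734 - 43735) = (1 - 102120)*(-314734 - 43735) = -102119*(-358469) = 36606495811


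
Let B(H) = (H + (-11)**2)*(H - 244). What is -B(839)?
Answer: -571200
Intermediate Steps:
B(H) = (-244 + H)*(121 + H) (B(H) = (H + 121)*(-244 + H) = (121 + H)*(-244 + H) = (-244 + H)*(121 + H))
-B(839) = -(-29524 + 839**2 - 123*839) = -(-29524 + 703921 - 103197) = -1*571200 = -571200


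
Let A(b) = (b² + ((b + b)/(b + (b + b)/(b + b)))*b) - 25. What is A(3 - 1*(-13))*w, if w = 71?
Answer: 315169/17 ≈ 18539.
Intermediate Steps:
A(b) = -25 + b² + 2*b²/(1 + b) (A(b) = (b² + ((2*b)/(b + (2*b)/((2*b))))*b) - 25 = (b² + ((2*b)/(b + (2*b)*(1/(2*b))))*b) - 25 = (b² + ((2*b)/(b + 1))*b) - 25 = (b² + ((2*b)/(1 + b))*b) - 25 = (b² + (2*b/(1 + b))*b) - 25 = (b² + 2*b²/(1 + b)) - 25 = -25 + b² + 2*b²/(1 + b))
A(3 - 1*(-13))*w = ((-25 + (3 - 1*(-13))³ - 25*(3 - 1*(-13)) + 3*(3 - 1*(-13))²)/(1 + (3 - 1*(-13))))*71 = ((-25 + (3 + 13)³ - 25*(3 + 13) + 3*(3 + 13)²)/(1 + (3 + 13)))*71 = ((-25 + 16³ - 25*16 + 3*16²)/(1 + 16))*71 = ((-25 + 4096 - 400 + 3*256)/17)*71 = ((-25 + 4096 - 400 + 768)/17)*71 = ((1/17)*4439)*71 = (4439/17)*71 = 315169/17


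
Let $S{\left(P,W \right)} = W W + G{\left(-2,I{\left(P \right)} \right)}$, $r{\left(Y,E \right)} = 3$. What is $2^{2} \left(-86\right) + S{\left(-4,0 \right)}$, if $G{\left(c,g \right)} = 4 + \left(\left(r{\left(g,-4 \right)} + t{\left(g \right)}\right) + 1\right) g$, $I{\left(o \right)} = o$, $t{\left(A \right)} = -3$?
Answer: $-344$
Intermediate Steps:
$G{\left(c,g \right)} = 4 + g$ ($G{\left(c,g \right)} = 4 + \left(\left(3 - 3\right) + 1\right) g = 4 + \left(0 + 1\right) g = 4 + 1 g = 4 + g$)
$S{\left(P,W \right)} = 4 + P + W^{2}$ ($S{\left(P,W \right)} = W W + \left(4 + P\right) = W^{2} + \left(4 + P\right) = 4 + P + W^{2}$)
$2^{2} \left(-86\right) + S{\left(-4,0 \right)} = 2^{2} \left(-86\right) + \left(4 - 4 + 0^{2}\right) = 4 \left(-86\right) + \left(4 - 4 + 0\right) = -344 + 0 = -344$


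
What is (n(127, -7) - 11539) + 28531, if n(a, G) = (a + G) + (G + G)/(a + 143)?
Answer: 2310113/135 ≈ 17112.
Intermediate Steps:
n(a, G) = G + a + 2*G/(143 + a) (n(a, G) = (G + a) + (2*G)/(143 + a) = (G + a) + 2*G/(143 + a) = G + a + 2*G/(143 + a))
(n(127, -7) - 11539) + 28531 = ((127² + 143*127 + 145*(-7) - 7*127)/(143 + 127) - 11539) + 28531 = ((16129 + 18161 - 1015 - 889)/270 - 11539) + 28531 = ((1/270)*32386 - 11539) + 28531 = (16193/135 - 11539) + 28531 = -1541572/135 + 28531 = 2310113/135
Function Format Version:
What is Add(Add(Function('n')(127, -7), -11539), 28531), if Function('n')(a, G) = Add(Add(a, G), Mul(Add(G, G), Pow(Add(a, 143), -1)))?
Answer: Rational(2310113, 135) ≈ 17112.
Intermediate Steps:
Function('n')(a, G) = Add(G, a, Mul(2, G, Pow(Add(143, a), -1))) (Function('n')(a, G) = Add(Add(G, a), Mul(Mul(2, G), Pow(Add(143, a), -1))) = Add(Add(G, a), Mul(2, G, Pow(Add(143, a), -1))) = Add(G, a, Mul(2, G, Pow(Add(143, a), -1))))
Add(Add(Function('n')(127, -7), -11539), 28531) = Add(Add(Mul(Pow(Add(143, 127), -1), Add(Pow(127, 2), Mul(143, 127), Mul(145, -7), Mul(-7, 127))), -11539), 28531) = Add(Add(Mul(Pow(270, -1), Add(16129, 18161, -1015, -889)), -11539), 28531) = Add(Add(Mul(Rational(1, 270), 32386), -11539), 28531) = Add(Add(Rational(16193, 135), -11539), 28531) = Add(Rational(-1541572, 135), 28531) = Rational(2310113, 135)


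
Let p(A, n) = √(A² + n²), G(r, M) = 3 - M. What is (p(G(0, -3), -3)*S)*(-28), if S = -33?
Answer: 2772*√5 ≈ 6198.4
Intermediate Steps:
(p(G(0, -3), -3)*S)*(-28) = (√((3 - 1*(-3))² + (-3)²)*(-33))*(-28) = (√((3 + 3)² + 9)*(-33))*(-28) = (√(6² + 9)*(-33))*(-28) = (√(36 + 9)*(-33))*(-28) = (√45*(-33))*(-28) = ((3*√5)*(-33))*(-28) = -99*√5*(-28) = 2772*√5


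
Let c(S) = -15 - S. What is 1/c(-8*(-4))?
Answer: -1/47 ≈ -0.021277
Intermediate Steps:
1/c(-8*(-4)) = 1/(-15 - (-8)*(-4)) = 1/(-15 - 1*32) = 1/(-15 - 32) = 1/(-47) = -1/47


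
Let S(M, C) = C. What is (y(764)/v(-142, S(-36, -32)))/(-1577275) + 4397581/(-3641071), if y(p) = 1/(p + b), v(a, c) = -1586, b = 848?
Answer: -2533328142917517247/2097523077951883400 ≈ -1.2078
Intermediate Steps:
y(p) = 1/(848 + p) (y(p) = 1/(p + 848) = 1/(848 + p))
(y(764)/v(-142, S(-36, -32)))/(-1577275) + 4397581/(-3641071) = (1/((848 + 764)*(-1586)))/(-1577275) + 4397581/(-3641071) = (-1/1586/1612)*(-1/1577275) + 4397581*(-1/3641071) = ((1/1612)*(-1/1586))*(-1/1577275) - 4397581/3641071 = -1/2556632*(-1/1577275) - 4397581/3641071 = 1/4032511737800 - 4397581/3641071 = -2533328142917517247/2097523077951883400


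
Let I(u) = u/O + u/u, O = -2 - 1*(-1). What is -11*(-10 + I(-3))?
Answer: 66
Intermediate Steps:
O = -1 (O = -2 + 1 = -1)
I(u) = 1 - u (I(u) = u/(-1) + u/u = u*(-1) + 1 = -u + 1 = 1 - u)
-11*(-10 + I(-3)) = -11*(-10 + (1 - 1*(-3))) = -11*(-10 + (1 + 3)) = -11*(-10 + 4) = -11*(-6) = 66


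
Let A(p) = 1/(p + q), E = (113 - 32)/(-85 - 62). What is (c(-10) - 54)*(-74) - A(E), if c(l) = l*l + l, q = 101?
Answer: -13112257/4922 ≈ -2664.0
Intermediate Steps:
c(l) = l + l² (c(l) = l² + l = l + l²)
E = -27/49 (E = 81/(-147) = 81*(-1/147) = -27/49 ≈ -0.55102)
A(p) = 1/(101 + p) (A(p) = 1/(p + 101) = 1/(101 + p))
(c(-10) - 54)*(-74) - A(E) = (-10*(1 - 10) - 54)*(-74) - 1/(101 - 27/49) = (-10*(-9) - 54)*(-74) - 1/4922/49 = (90 - 54)*(-74) - 1*49/4922 = 36*(-74) - 49/4922 = -2664 - 49/4922 = -13112257/4922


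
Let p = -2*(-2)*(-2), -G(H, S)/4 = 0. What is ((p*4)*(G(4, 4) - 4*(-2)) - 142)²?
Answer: 158404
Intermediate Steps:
G(H, S) = 0 (G(H, S) = -4*0 = 0)
p = -8 (p = 4*(-2) = -8)
((p*4)*(G(4, 4) - 4*(-2)) - 142)² = ((-8*4)*(0 - 4*(-2)) - 142)² = (-32*(0 + 8) - 142)² = (-32*8 - 142)² = (-256 - 142)² = (-398)² = 158404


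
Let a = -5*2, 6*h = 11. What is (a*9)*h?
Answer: -165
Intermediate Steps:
h = 11/6 (h = (⅙)*11 = 11/6 ≈ 1.8333)
a = -10
(a*9)*h = -10*9*(11/6) = -90*11/6 = -165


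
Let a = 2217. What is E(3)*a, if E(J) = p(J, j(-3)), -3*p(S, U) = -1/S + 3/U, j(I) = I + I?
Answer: 3695/6 ≈ 615.83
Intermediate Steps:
j(I) = 2*I
p(S, U) = -1/U + 1/(3*S) (p(S, U) = -(-1/S + 3/U)/3 = -1/U + 1/(3*S))
E(J) = -(-2 - J)/(6*J) (E(J) = (-J + (2*(-3))/3)/(J*((2*(-3)))) = (-J + (⅓)*(-6))/(J*(-6)) = -⅙*(-J - 2)/J = -⅙*(-2 - J)/J = -(-2 - J)/(6*J))
E(3)*a = ((⅙)*(2 + 3)/3)*2217 = ((⅙)*(⅓)*5)*2217 = (5/18)*2217 = 3695/6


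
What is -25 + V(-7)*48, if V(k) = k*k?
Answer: 2327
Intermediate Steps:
V(k) = k²
-25 + V(-7)*48 = -25 + (-7)²*48 = -25 + 49*48 = -25 + 2352 = 2327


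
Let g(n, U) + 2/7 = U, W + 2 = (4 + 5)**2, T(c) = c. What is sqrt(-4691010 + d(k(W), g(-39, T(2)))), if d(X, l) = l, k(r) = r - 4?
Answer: 3*I*sqrt(25539934)/7 ≈ 2165.9*I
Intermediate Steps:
W = 79 (W = -2 + (4 + 5)**2 = -2 + 9**2 = -2 + 81 = 79)
g(n, U) = -2/7 + U
k(r) = -4 + r
sqrt(-4691010 + d(k(W), g(-39, T(2)))) = sqrt(-4691010 + (-2/7 + 2)) = sqrt(-4691010 + 12/7) = sqrt(-32837058/7) = 3*I*sqrt(25539934)/7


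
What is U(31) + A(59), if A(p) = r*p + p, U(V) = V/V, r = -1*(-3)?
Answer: 237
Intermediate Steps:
r = 3
U(V) = 1
A(p) = 4*p (A(p) = 3*p + p = 4*p)
U(31) + A(59) = 1 + 4*59 = 1 + 236 = 237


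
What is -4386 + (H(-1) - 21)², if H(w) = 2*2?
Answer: -4097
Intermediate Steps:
H(w) = 4
-4386 + (H(-1) - 21)² = -4386 + (4 - 21)² = -4386 + (-17)² = -4386 + 289 = -4097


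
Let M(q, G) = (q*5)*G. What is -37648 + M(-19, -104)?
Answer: -27768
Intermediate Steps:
M(q, G) = 5*G*q (M(q, G) = (5*q)*G = 5*G*q)
-37648 + M(-19, -104) = -37648 + 5*(-104)*(-19) = -37648 + 9880 = -27768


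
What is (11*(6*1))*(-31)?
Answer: -2046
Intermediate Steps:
(11*(6*1))*(-31) = (11*6)*(-31) = 66*(-31) = -2046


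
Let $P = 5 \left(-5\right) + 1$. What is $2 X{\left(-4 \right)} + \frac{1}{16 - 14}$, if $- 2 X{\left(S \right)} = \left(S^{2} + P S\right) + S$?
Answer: $- \frac{215}{2} \approx -107.5$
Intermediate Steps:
$P = -24$ ($P = -25 + 1 = -24$)
$X{\left(S \right)} = - \frac{S^{2}}{2} + \frac{23 S}{2}$ ($X{\left(S \right)} = - \frac{\left(S^{2} - 24 S\right) + S}{2} = - \frac{S^{2} - 23 S}{2} = - \frac{S^{2}}{2} + \frac{23 S}{2}$)
$2 X{\left(-4 \right)} + \frac{1}{16 - 14} = 2 \cdot \frac{1}{2} \left(-4\right) \left(23 - -4\right) + \frac{1}{16 - 14} = 2 \cdot \frac{1}{2} \left(-4\right) \left(23 + 4\right) + \frac{1}{2} = 2 \cdot \frac{1}{2} \left(-4\right) 27 + \frac{1}{2} = 2 \left(-54\right) + \frac{1}{2} = -108 + \frac{1}{2} = - \frac{215}{2}$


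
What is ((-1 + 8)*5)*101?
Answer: 3535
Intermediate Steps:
((-1 + 8)*5)*101 = (7*5)*101 = 35*101 = 3535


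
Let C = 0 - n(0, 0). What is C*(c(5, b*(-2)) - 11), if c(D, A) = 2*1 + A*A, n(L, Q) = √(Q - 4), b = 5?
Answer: -182*I ≈ -182.0*I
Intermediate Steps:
n(L, Q) = √(-4 + Q)
c(D, A) = 2 + A²
C = -2*I (C = 0 - √(-4 + 0) = 0 - √(-4) = 0 - 2*I = -2*I ≈ -2.0*I)
C*(c(5, b*(-2)) - 11) = (-2*I)*((2 + (5*(-2))²) - 11) = (-2*I)*((2 + (-10)²) - 11) = (-2*I)*((2 + 100) - 11) = (-2*I)*(102 - 11) = -2*I*91 = -182*I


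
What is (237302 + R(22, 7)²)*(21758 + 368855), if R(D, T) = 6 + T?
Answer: 92759259723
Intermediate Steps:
(237302 + R(22, 7)²)*(21758 + 368855) = (237302 + (6 + 7)²)*(21758 + 368855) = (237302 + 13²)*390613 = (237302 + 169)*390613 = 237471*390613 = 92759259723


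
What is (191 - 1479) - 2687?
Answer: -3975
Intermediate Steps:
(191 - 1479) - 2687 = -1288 - 2687 = -3975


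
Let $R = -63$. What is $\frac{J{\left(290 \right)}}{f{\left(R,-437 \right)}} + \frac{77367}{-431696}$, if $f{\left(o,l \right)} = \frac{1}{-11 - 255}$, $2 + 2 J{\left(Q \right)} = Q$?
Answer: $- \frac{16535760951}{431696} \approx -38304.0$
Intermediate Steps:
$J{\left(Q \right)} = -1 + \frac{Q}{2}$
$f{\left(o,l \right)} = - \frac{1}{266}$ ($f{\left(o,l \right)} = \frac{1}{-266} = - \frac{1}{266}$)
$\frac{J{\left(290 \right)}}{f{\left(R,-437 \right)}} + \frac{77367}{-431696} = \frac{-1 + \frac{1}{2} \cdot 290}{- \frac{1}{266}} + \frac{77367}{-431696} = \left(-1 + 145\right) \left(-266\right) + 77367 \left(- \frac{1}{431696}\right) = 144 \left(-266\right) - \frac{77367}{431696} = -38304 - \frac{77367}{431696} = - \frac{16535760951}{431696}$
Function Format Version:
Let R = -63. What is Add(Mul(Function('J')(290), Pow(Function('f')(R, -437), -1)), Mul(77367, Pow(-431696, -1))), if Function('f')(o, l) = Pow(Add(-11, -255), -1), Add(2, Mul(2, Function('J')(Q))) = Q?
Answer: Rational(-16535760951, 431696) ≈ -38304.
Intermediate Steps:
Function('J')(Q) = Add(-1, Mul(Rational(1, 2), Q))
Function('f')(o, l) = Rational(-1, 266) (Function('f')(o, l) = Pow(-266, -1) = Rational(-1, 266))
Add(Mul(Function('J')(290), Pow(Function('f')(R, -437), -1)), Mul(77367, Pow(-431696, -1))) = Add(Mul(Add(-1, Mul(Rational(1, 2), 290)), Pow(Rational(-1, 266), -1)), Mul(77367, Pow(-431696, -1))) = Add(Mul(Add(-1, 145), -266), Mul(77367, Rational(-1, 431696))) = Add(Mul(144, -266), Rational(-77367, 431696)) = Add(-38304, Rational(-77367, 431696)) = Rational(-16535760951, 431696)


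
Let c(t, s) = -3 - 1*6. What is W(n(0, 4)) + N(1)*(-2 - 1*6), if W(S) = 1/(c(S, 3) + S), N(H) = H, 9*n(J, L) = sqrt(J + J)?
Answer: -73/9 ≈ -8.1111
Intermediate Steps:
n(J, L) = sqrt(2)*sqrt(J)/9 (n(J, L) = sqrt(J + J)/9 = sqrt(2*J)/9 = (sqrt(2)*sqrt(J))/9 = sqrt(2)*sqrt(J)/9)
c(t, s) = -9 (c(t, s) = -3 - 6 = -9)
W(S) = 1/(-9 + S)
W(n(0, 4)) + N(1)*(-2 - 1*6) = 1/(-9 + sqrt(2)*sqrt(0)/9) + 1*(-2 - 1*6) = 1/(-9 + (1/9)*sqrt(2)*0) + 1*(-2 - 6) = 1/(-9 + 0) + 1*(-8) = 1/(-9) - 8 = -1/9 - 8 = -73/9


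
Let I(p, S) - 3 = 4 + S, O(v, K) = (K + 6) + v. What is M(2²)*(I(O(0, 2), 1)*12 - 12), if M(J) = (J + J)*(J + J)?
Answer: 5376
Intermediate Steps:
M(J) = 4*J² (M(J) = (2*J)*(2*J) = 4*J²)
O(v, K) = 6 + K + v (O(v, K) = (6 + K) + v = 6 + K + v)
I(p, S) = 7 + S (I(p, S) = 3 + (4 + S) = 7 + S)
M(2²)*(I(O(0, 2), 1)*12 - 12) = (4*(2²)²)*((7 + 1)*12 - 12) = (4*4²)*(8*12 - 12) = (4*16)*(96 - 12) = 64*84 = 5376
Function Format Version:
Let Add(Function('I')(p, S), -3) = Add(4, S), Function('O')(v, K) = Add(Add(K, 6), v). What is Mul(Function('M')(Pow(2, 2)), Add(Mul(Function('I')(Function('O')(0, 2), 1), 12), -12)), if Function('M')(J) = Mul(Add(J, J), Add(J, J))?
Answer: 5376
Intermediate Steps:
Function('M')(J) = Mul(4, Pow(J, 2)) (Function('M')(J) = Mul(Mul(2, J), Mul(2, J)) = Mul(4, Pow(J, 2)))
Function('O')(v, K) = Add(6, K, v) (Function('O')(v, K) = Add(Add(6, K), v) = Add(6, K, v))
Function('I')(p, S) = Add(7, S) (Function('I')(p, S) = Add(3, Add(4, S)) = Add(7, S))
Mul(Function('M')(Pow(2, 2)), Add(Mul(Function('I')(Function('O')(0, 2), 1), 12), -12)) = Mul(Mul(4, Pow(Pow(2, 2), 2)), Add(Mul(Add(7, 1), 12), -12)) = Mul(Mul(4, Pow(4, 2)), Add(Mul(8, 12), -12)) = Mul(Mul(4, 16), Add(96, -12)) = Mul(64, 84) = 5376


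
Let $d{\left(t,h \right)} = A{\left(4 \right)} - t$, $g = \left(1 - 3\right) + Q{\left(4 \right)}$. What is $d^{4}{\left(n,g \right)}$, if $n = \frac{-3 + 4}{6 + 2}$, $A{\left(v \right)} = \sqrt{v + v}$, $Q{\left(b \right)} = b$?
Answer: $\frac{265217}{4096} - \frac{513 \sqrt{2}}{64} \approx 53.414$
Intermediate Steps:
$A{\left(v \right)} = \sqrt{2} \sqrt{v}$ ($A{\left(v \right)} = \sqrt{2 v} = \sqrt{2} \sqrt{v}$)
$n = \frac{1}{8}$ ($n = 1 \cdot \frac{1}{8} = \frac{1}{8} \approx 0.125$)
$g = 2$ ($g = \left(1 - 3\right) + 4 = -2 + 4 = 2$)
$d{\left(t,h \right)} = - t + 2 \sqrt{2}$ ($d{\left(t,h \right)} = \sqrt{2} \sqrt{4} - t = \sqrt{2} \cdot 2 - t = 2 \sqrt{2} - t = - t + 2 \sqrt{2}$)
$d^{4}{\left(n,g \right)} = \left(\left(-1\right) \frac{1}{8} + 2 \sqrt{2}\right)^{4} = \left(- \frac{1}{8} + 2 \sqrt{2}\right)^{4}$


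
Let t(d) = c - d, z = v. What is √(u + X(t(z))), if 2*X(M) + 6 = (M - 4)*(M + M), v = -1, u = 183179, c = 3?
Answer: 2*√45794 ≈ 427.99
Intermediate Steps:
z = -1
t(d) = 3 - d
X(M) = -3 + M*(-4 + M) (X(M) = -3 + ((M - 4)*(M + M))/2 = -3 + ((-4 + M)*(2*M))/2 = -3 + (2*M*(-4 + M))/2 = -3 + M*(-4 + M))
√(u + X(t(z))) = √(183179 + (-3 + (3 - 1*(-1))² - 4*(3 - 1*(-1)))) = √(183179 + (-3 + (3 + 1)² - 4*(3 + 1))) = √(183179 + (-3 + 4² - 4*4)) = √(183179 + (-3 + 16 - 16)) = √(183179 - 3) = √183176 = 2*√45794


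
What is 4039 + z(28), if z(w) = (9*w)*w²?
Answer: 201607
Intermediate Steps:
z(w) = 9*w³
4039 + z(28) = 4039 + 9*28³ = 4039 + 9*21952 = 4039 + 197568 = 201607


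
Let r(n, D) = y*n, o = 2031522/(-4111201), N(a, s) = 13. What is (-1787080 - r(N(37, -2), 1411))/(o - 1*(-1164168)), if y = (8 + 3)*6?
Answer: -3675286246769/2393063307123 ≈ -1.5358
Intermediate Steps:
o = -2031522/4111201 (o = 2031522*(-1/4111201) = -2031522/4111201 ≈ -0.49414)
y = 66 (y = 11*6 = 66)
r(n, D) = 66*n
(-1787080 - r(N(37, -2), 1411))/(o - 1*(-1164168)) = (-1787080 - 66*13)/(-2031522/4111201 - 1*(-1164168)) = (-1787080 - 1*858)/(-2031522/4111201 + 1164168) = (-1787080 - 858)/(4786126614246/4111201) = -1787938*4111201/4786126614246 = -3675286246769/2393063307123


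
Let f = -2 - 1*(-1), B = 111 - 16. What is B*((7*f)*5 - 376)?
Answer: -39045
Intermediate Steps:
B = 95
f = -1 (f = -2 + 1 = -1)
B*((7*f)*5 - 376) = 95*((7*(-1))*5 - 376) = 95*(-7*5 - 376) = 95*(-35 - 376) = 95*(-411) = -39045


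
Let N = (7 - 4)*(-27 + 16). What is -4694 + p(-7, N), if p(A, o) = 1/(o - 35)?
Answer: -319193/68 ≈ -4694.0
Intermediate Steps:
N = -33 (N = 3*(-11) = -33)
p(A, o) = 1/(-35 + o)
-4694 + p(-7, N) = -4694 + 1/(-35 - 33) = -4694 + 1/(-68) = -4694 - 1/68 = -319193/68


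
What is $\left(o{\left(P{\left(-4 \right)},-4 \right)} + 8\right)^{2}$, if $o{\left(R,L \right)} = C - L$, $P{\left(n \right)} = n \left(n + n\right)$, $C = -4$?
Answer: $64$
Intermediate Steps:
$P{\left(n \right)} = 2 n^{2}$ ($P{\left(n \right)} = n 2 n = 2 n^{2}$)
$o{\left(R,L \right)} = -4 - L$
$\left(o{\left(P{\left(-4 \right)},-4 \right)} + 8\right)^{2} = \left(\left(-4 - -4\right) + 8\right)^{2} = \left(\left(-4 + 4\right) + 8\right)^{2} = \left(0 + 8\right)^{2} = 8^{2} = 64$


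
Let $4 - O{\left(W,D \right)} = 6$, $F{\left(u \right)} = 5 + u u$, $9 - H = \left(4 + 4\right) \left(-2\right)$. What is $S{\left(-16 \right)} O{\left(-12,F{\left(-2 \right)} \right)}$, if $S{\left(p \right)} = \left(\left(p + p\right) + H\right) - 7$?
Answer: $28$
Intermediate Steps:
$H = 25$ ($H = 9 - \left(4 + 4\right) \left(-2\right) = 9 - 8 \left(-2\right) = 9 - -16 = 9 + 16 = 25$)
$F{\left(u \right)} = 5 + u^{2}$
$O{\left(W,D \right)} = -2$ ($O{\left(W,D \right)} = 4 - 6 = -2$)
$S{\left(p \right)} = 18 + 2 p$ ($S{\left(p \right)} = \left(\left(p + p\right) + 25\right) - 7 = \left(2 p + 25\right) - 7 = \left(25 + 2 p\right) - 7 = 18 + 2 p$)
$S{\left(-16 \right)} O{\left(-12,F{\left(-2 \right)} \right)} = \left(18 + 2 \left(-16\right)\right) \left(-2\right) = \left(18 - 32\right) \left(-2\right) = \left(-14\right) \left(-2\right) = 28$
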